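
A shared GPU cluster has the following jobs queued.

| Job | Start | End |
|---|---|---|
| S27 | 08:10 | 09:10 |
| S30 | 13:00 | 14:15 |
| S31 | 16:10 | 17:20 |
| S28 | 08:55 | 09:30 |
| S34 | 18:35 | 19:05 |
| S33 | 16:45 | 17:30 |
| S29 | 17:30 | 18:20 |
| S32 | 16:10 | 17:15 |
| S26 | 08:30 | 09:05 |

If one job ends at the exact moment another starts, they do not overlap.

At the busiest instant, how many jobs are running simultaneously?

Walk through starts and ends in time order (an end at T is processed before a start at T):
08:10 start S27 → 1
08:30 start S26 → 2
08:55 start S28 → 3
09:05 end S26 → 2
09:10 end S27 → 1
09:30 end S28 → 0
13:00 start S30 → 1
14:15 end S30 → 0
16:10 start S31 → 1
16:10 start S32 → 2
16:45 start S33 → 3
17:15 end S32 → 2
17:20 end S31 → 1
17:30 end S33 → 0
17:30 start S29 → 1
18:20 end S29 → 0
18:35 start S34 → 1
19:05 end S34 → 0
Peak is 3, at 08:55 (S26, S27, S28).

3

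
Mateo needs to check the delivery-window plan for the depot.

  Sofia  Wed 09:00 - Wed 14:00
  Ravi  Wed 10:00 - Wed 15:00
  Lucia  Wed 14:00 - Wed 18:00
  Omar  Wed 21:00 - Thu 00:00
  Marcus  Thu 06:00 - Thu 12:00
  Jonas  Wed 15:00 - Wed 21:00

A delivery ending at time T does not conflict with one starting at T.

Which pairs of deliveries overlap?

Sorted by start: Sofia, Ravi, Lucia, Jonas, Omar, Marcus.
Ravi starts before Sofia ends → Sofia and Ravi overlap.
Lucia starts exactly when Sofia ends (back-to-back, no overlap), so Sofia has no further overlaps.
Lucia starts before Ravi ends → Ravi and Lucia overlap.
Jonas starts exactly when Ravi ends (back-to-back, no overlap), so Ravi has no further overlaps.
Jonas starts before Lucia ends → Lucia and Jonas overlap.
Omar starts after Lucia ends, so Lucia has no further overlaps.
Omar starts exactly when Jonas ends (back-to-back, no overlap), so Jonas has no further overlaps.
Marcus starts after Omar ends.

Jonas & Lucia, Lucia & Ravi, Ravi & Sofia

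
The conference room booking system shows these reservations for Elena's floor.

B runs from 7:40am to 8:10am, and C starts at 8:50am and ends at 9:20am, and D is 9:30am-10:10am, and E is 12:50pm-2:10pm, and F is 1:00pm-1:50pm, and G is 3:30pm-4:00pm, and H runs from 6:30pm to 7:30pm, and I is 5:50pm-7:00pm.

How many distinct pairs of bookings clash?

Sorted by start: B, C, D, E, F, G, I, H.
C starts after B ends — done with B.
D starts after C ends — done with C.
E starts after D ends — done with D.
F starts before E ends → E and F overlap.
G starts after E ends — done with E.
G starts after F ends — done with F.
I starts after G ends — done with G.
H starts before I ends → I and H overlap.
Overlapping pairs: E & F, H & I — 2 in total.

2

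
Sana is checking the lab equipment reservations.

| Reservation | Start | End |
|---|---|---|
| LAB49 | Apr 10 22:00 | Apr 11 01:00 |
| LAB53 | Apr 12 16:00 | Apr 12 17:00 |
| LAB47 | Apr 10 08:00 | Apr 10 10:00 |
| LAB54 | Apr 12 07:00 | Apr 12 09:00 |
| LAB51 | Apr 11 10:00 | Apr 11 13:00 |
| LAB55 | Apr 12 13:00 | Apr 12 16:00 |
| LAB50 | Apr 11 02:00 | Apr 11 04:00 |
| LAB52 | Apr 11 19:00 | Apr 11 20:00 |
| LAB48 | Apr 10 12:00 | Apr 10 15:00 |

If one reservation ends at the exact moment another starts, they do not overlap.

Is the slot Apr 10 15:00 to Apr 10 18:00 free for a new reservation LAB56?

Yes — the slot is free

LAB47: ends Apr 10 10:00 at or before LAB56 starts Apr 10 15:00 → clear.
LAB48: ends Apr 10 15:00 at or before LAB56 starts Apr 10 15:00 → clear.
LAB49: starts Apr 10 22:00 at or after LAB56 ends Apr 10 18:00 → clear.
LAB50: starts Apr 11 02:00 at or after LAB56 ends Apr 10 18:00 → clear.
LAB51: starts Apr 11 10:00 at or after LAB56 ends Apr 10 18:00 → clear.
LAB52: starts Apr 11 19:00 at or after LAB56 ends Apr 10 18:00 → clear.
LAB54: starts Apr 12 07:00 at or after LAB56 ends Apr 10 18:00 → clear.
LAB55: starts Apr 12 13:00 at or after LAB56 ends Apr 10 18:00 → clear.
LAB53: starts Apr 12 16:00 at or after LAB56 ends Apr 10 18:00 → clear.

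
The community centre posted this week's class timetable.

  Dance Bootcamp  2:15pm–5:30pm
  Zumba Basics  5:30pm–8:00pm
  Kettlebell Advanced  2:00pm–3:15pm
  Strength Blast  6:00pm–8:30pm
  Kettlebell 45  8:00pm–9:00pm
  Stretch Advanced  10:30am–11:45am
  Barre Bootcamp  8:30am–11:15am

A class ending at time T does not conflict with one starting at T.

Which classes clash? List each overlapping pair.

Sorted by start: Barre Bootcamp, Stretch Advanced, Kettlebell Advanced, Dance Bootcamp, Zumba Basics, Strength Blast, Kettlebell 45.
Stretch Advanced starts before Barre Bootcamp ends → Barre Bootcamp and Stretch Advanced overlap.
Kettlebell Advanced starts after Barre Bootcamp ends; Barre Bootcamp is clear from here.
Kettlebell Advanced starts after Stretch Advanced ends; Stretch Advanced is clear from here.
Dance Bootcamp starts before Kettlebell Advanced ends → Kettlebell Advanced and Dance Bootcamp overlap.
Zumba Basics starts after Kettlebell Advanced ends; Kettlebell Advanced is clear from here.
Zumba Basics starts exactly when Dance Bootcamp ends (back-to-back, no overlap); Dance Bootcamp is clear from here.
Strength Blast starts before Zumba Basics ends → Zumba Basics and Strength Blast overlap.
Kettlebell 45 starts exactly when Zumba Basics ends (back-to-back, no overlap).
Kettlebell 45 starts before Strength Blast ends → Strength Blast and Kettlebell 45 overlap.

Barre Bootcamp & Stretch Advanced, Dance Bootcamp & Kettlebell Advanced, Kettlebell 45 & Strength Blast, Strength Blast & Zumba Basics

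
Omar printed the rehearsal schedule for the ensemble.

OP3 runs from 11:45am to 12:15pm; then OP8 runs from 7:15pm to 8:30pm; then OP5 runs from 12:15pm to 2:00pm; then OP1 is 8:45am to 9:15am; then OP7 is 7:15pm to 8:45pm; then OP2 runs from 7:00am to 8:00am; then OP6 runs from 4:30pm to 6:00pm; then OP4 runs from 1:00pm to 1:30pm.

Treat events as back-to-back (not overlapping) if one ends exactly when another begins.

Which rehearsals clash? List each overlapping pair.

OP4 & OP5, OP7 & OP8

Check each pair: they overlap iff neither finishes before the other starts.
Sorted by start: OP2, OP1, OP3, OP5, OP4, OP6, OP7, OP8.
OP1 starts after OP2 ends — done with OP2.
OP3 starts after OP1 ends — done with OP1.
OP5 starts exactly when OP3 ends (back-to-back, no overlap) — done with OP3.
OP4 starts before OP5 ends → OP5 and OP4 overlap.
OP6 starts after OP5 ends — done with OP5.
OP6 starts after OP4 ends — done with OP4.
OP7 starts after OP6 ends — done with OP6.
OP8 starts before OP7 ends → OP7 and OP8 overlap.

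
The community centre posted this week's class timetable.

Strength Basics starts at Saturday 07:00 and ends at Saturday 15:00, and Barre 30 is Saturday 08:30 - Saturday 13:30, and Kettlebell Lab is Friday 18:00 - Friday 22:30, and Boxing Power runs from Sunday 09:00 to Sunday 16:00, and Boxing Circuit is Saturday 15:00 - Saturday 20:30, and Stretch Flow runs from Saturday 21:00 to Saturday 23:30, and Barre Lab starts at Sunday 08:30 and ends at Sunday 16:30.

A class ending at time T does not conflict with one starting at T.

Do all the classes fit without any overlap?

No

Sorted by start: Kettlebell Lab, Strength Basics, Barre 30, Boxing Circuit, Stretch Flow, Barre Lab, Boxing Power.
Strength Basics starts after Kettlebell Lab ends; Kettlebell Lab is clear from here.
Barre 30 starts before Strength Basics ends → Strength Basics and Barre 30 overlap.
That's a conflict, so the schedule is not conflict-free.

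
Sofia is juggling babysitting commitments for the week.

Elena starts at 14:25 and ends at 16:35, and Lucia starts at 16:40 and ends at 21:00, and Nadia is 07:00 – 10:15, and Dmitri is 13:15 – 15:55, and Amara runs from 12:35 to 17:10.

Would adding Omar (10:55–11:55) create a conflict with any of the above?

Nadia: ends 10:15 at or before Omar starts 10:55 → clear.
Amara: starts 12:35 at or after Omar ends 11:55 → clear.
Dmitri: starts 13:15 at or after Omar ends 11:55 → clear.
Elena: starts 14:25 at or after Omar ends 11:55 → clear.
Lucia: starts 16:40 at or after Omar ends 11:55 → clear.

No — it doesn't clash with anything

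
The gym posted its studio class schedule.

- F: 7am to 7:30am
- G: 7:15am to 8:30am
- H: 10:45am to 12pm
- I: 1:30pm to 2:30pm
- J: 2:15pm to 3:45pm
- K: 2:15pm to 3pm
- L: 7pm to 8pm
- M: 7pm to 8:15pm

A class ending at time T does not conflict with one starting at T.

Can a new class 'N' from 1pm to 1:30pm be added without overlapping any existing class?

F: ends 7:30am at or before N starts 1pm → clear.
G: ends 8:30am at or before N starts 1pm → clear.
H: ends 12pm at or before N starts 1pm → clear.
I: starts 1:30pm at or after N ends 1:30pm → clear.
J: starts 2:15pm at or after N ends 1:30pm → clear.
K: starts 2:15pm at or after N ends 1:30pm → clear.
L: starts 7pm at or after N ends 1:30pm → clear.
M: starts 7pm at or after N ends 1:30pm → clear.

Yes — the slot is free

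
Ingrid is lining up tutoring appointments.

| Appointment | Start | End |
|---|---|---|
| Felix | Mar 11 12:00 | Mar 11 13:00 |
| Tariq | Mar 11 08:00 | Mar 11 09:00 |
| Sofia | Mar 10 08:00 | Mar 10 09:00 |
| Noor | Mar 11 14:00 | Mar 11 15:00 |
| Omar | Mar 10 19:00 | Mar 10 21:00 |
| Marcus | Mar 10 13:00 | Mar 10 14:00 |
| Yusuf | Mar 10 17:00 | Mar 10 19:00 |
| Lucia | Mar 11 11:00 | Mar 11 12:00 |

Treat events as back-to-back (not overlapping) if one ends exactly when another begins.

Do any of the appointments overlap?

Sorted by start: Sofia, Marcus, Yusuf, Omar, Tariq, Lucia, Felix, Noor.
Marcus starts after Sofia ends — done with Sofia.
Yusuf starts after Marcus ends — done with Marcus.
Omar starts exactly when Yusuf ends (back-to-back, no overlap) — done with Yusuf.
Tariq starts after Omar ends — done with Omar.
Lucia starts after Tariq ends — done with Tariq.
Felix starts exactly when Lucia ends (back-to-back, no overlap) — done with Lucia.
Noor starts after Felix ends.
Every pair is clear; the schedule has no overlaps.

No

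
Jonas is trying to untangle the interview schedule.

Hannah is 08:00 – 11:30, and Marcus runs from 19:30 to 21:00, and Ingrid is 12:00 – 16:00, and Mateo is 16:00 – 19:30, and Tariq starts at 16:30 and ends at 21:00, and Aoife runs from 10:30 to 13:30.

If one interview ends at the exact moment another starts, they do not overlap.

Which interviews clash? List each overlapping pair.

Check each pair: they overlap iff neither finishes before the other starts.
Sorted by start: Hannah, Aoife, Ingrid, Mateo, Tariq, Marcus.
Aoife starts before Hannah ends → Hannah and Aoife overlap.
Ingrid starts after Hannah ends, so Hannah has no further overlaps.
Ingrid starts before Aoife ends → Aoife and Ingrid overlap.
Mateo starts after Aoife ends, so Aoife has no further overlaps.
Mateo starts exactly when Ingrid ends (back-to-back, no overlap), so Ingrid has no further overlaps.
Tariq starts before Mateo ends → Mateo and Tariq overlap.
Marcus starts exactly when Mateo ends (back-to-back, no overlap).
Marcus starts before Tariq ends → Tariq and Marcus overlap.

Aoife & Hannah, Aoife & Ingrid, Marcus & Tariq, Mateo & Tariq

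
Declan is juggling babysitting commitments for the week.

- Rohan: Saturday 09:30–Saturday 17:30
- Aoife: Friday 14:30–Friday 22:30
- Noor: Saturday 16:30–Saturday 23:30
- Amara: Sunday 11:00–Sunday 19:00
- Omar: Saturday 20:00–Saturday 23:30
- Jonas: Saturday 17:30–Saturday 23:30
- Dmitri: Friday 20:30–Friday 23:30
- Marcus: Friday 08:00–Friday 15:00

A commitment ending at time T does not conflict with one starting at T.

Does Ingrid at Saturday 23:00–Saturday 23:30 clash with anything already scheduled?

Marcus: ends Friday 15:00 at or before Ingrid starts Saturday 23:00 → clear.
Aoife: ends Friday 22:30 at or before Ingrid starts Saturday 23:00 → clear.
Dmitri: ends Friday 23:30 at or before Ingrid starts Saturday 23:00 → clear.
Rohan: ends Saturday 17:30 at or before Ingrid starts Saturday 23:00 → clear.
Noor: starts Saturday 16:30 before Ingrid ends Saturday 23:30, and ends Saturday 23:30 after Ingrid starts Saturday 23:00 → overlap.
Jonas: starts Saturday 17:30 before Ingrid ends Saturday 23:30, and ends Saturday 23:30 after Ingrid starts Saturday 23:00 → overlap.
Omar: starts Saturday 20:00 before Ingrid ends Saturday 23:30, and ends Saturday 23:30 after Ingrid starts Saturday 23:00 → overlap.
Amara: starts Sunday 11:00 at or after Ingrid ends Saturday 23:30 → clear.
Ingrid overlaps Jonas, Noor, Omar.

Yes — it overlaps Jonas, Noor, Omar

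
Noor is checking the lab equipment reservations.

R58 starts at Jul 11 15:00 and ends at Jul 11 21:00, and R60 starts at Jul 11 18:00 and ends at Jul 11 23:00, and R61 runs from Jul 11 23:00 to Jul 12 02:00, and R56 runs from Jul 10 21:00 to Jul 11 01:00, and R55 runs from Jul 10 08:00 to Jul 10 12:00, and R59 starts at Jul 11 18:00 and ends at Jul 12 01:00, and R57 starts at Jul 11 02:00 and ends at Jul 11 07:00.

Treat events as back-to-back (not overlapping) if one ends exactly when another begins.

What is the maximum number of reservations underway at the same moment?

Walk through starts and ends in time order (an end at T is processed before a start at T):
Jul 10 08:00 start R55 → 1
Jul 10 12:00 end R55 → 0
Jul 10 21:00 start R56 → 1
Jul 11 01:00 end R56 → 0
Jul 11 02:00 start R57 → 1
Jul 11 07:00 end R57 → 0
Jul 11 15:00 start R58 → 1
Jul 11 18:00 start R59 → 2
Jul 11 18:00 start R60 → 3
Jul 11 21:00 end R58 → 2
Jul 11 23:00 end R60 → 1
Jul 11 23:00 start R61 → 2
Jul 12 01:00 end R59 → 1
Jul 12 02:00 end R61 → 0
Peak is 3, at Jul 11 18:00 (R58, R59, R60).

3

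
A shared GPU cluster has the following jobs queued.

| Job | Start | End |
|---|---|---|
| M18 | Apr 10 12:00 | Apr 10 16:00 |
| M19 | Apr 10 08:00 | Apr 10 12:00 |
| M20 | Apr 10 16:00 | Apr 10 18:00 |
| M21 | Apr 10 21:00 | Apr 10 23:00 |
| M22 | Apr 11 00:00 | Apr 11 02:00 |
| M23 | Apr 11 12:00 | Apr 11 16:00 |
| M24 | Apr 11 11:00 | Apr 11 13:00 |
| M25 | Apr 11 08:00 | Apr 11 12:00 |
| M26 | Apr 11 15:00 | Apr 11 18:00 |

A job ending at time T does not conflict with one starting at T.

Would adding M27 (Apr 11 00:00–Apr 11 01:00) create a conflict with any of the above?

Yes — it overlaps M22

M19: ends Apr 10 12:00 at or before M27 starts Apr 11 00:00 → clear.
M18: ends Apr 10 16:00 at or before M27 starts Apr 11 00:00 → clear.
M20: ends Apr 10 18:00 at or before M27 starts Apr 11 00:00 → clear.
M21: ends Apr 10 23:00 at or before M27 starts Apr 11 00:00 → clear.
M22: starts Apr 11 00:00 before M27 ends Apr 11 01:00, and ends Apr 11 02:00 after M27 starts Apr 11 00:00 → overlap.
M25: starts Apr 11 08:00 at or after M27 ends Apr 11 01:00 → clear.
M24: starts Apr 11 11:00 at or after M27 ends Apr 11 01:00 → clear.
M23: starts Apr 11 12:00 at or after M27 ends Apr 11 01:00 → clear.
M26: starts Apr 11 15:00 at or after M27 ends Apr 11 01:00 → clear.
M27 overlaps M22.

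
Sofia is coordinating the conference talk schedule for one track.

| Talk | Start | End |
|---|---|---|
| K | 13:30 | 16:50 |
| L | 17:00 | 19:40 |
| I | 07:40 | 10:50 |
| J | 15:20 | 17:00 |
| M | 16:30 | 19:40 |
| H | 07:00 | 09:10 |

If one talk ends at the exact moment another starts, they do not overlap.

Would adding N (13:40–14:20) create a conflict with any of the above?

H: ends 09:10 at or before N starts 13:40 → clear.
I: ends 10:50 at or before N starts 13:40 → clear.
K: starts 13:30 before N ends 14:20, and ends 16:50 after N starts 13:40 → overlap.
J: starts 15:20 at or after N ends 14:20 → clear.
M: starts 16:30 at or after N ends 14:20 → clear.
L: starts 17:00 at or after N ends 14:20 → clear.
N overlaps K.

Yes — it overlaps K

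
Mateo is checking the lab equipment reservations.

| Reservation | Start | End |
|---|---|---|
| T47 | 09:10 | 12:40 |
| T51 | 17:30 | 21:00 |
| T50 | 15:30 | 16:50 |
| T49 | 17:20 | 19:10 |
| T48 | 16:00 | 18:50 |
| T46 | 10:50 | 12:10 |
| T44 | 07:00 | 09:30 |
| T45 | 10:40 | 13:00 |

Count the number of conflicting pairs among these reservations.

Two intervals overlap when each starts before the other ends.
Sorted by start: T44, T47, T45, T46, T50, T48, T49, T51.
T47 starts before T44 ends → T44 and T47 overlap.
T45 starts after T44 ends — done with T44.
T45 starts before T47 ends → T47 and T45 overlap.
T46 starts before T47 ends → T47 and T46 overlap.
T50 starts after T47 ends — done with T47.
T46 starts before T45 ends → T45 and T46 overlap.
T50 starts after T45 ends — done with T45.
T50 starts after T46 ends — done with T46.
T48 starts before T50 ends → T50 and T48 overlap.
T49 starts after T50 ends — done with T50.
T49 starts before T48 ends → T48 and T49 overlap.
T51 starts before T48 ends → T48 and T51 overlap.
T51 starts before T49 ends → T49 and T51 overlap.
Overlapping pairs: T44 & T47, T45 & T46, T45 & T47, T46 & T47, T48 & T49, T48 & T50, T48 & T51, T49 & T51 — 8 in total.

8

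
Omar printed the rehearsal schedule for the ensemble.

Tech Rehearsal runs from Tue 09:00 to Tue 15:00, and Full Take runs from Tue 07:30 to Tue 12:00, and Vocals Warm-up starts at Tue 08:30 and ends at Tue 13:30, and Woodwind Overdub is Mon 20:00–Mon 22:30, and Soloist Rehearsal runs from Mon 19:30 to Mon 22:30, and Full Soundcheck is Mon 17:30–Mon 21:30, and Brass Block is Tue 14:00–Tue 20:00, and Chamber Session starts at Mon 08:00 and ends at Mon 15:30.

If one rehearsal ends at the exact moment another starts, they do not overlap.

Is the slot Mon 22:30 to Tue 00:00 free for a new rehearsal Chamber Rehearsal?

Yes — the slot is free

Chamber Session: ends Mon 15:30 at or before Chamber Rehearsal starts Mon 22:30 → clear.
Full Soundcheck: ends Mon 21:30 at or before Chamber Rehearsal starts Mon 22:30 → clear.
Soloist Rehearsal: ends Mon 22:30 at or before Chamber Rehearsal starts Mon 22:30 → clear.
Woodwind Overdub: ends Mon 22:30 at or before Chamber Rehearsal starts Mon 22:30 → clear.
Full Take: starts Tue 07:30 at or after Chamber Rehearsal ends Tue 00:00 → clear.
Vocals Warm-up: starts Tue 08:30 at or after Chamber Rehearsal ends Tue 00:00 → clear.
Tech Rehearsal: starts Tue 09:00 at or after Chamber Rehearsal ends Tue 00:00 → clear.
Brass Block: starts Tue 14:00 at or after Chamber Rehearsal ends Tue 00:00 → clear.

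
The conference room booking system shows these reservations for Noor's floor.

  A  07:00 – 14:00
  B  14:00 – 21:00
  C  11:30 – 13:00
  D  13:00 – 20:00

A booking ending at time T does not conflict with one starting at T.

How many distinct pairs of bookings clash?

3

Sorted by start: A, C, D, B.
C starts before A ends → A and C overlap.
D starts before A ends → A and D overlap.
B starts exactly when A ends (back-to-back, no overlap).
D starts exactly when C ends (back-to-back, no overlap); C is clear from here.
B starts before D ends → D and B overlap.
Overlapping pairs: A & C, A & D, B & D — 3 in total.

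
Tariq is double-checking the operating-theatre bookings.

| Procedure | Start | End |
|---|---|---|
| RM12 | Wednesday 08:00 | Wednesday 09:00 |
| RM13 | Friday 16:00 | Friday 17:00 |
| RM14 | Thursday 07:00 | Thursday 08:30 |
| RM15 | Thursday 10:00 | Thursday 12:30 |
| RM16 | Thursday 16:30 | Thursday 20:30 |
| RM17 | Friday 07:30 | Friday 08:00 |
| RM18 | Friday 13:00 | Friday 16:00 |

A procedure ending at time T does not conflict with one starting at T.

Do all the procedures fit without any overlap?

Yes

Sorted by start: RM12, RM14, RM15, RM16, RM17, RM18, RM13.
RM14 starts after RM12 ends, so RM12 has no further overlaps.
RM15 starts after RM14 ends, so RM14 has no further overlaps.
RM16 starts after RM15 ends, so RM15 has no further overlaps.
RM17 starts after RM16 ends, so RM16 has no further overlaps.
RM18 starts after RM17 ends, so RM17 has no further overlaps.
RM13 starts exactly when RM18 ends (back-to-back, no overlap).
Every pair is clear; the schedule has no overlaps.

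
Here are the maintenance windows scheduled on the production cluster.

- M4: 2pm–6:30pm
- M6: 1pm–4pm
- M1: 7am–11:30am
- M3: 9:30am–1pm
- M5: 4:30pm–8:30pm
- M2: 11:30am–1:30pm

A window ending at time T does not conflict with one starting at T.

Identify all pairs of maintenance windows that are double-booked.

M1 & M3, M2 & M3, M2 & M6, M4 & M5, M4 & M6

Sorted by start: M1, M3, M2, M6, M4, M5.
M3 starts before M1 ends → M1 and M3 overlap.
M2 starts exactly when M1 ends (back-to-back, no overlap); M1 is clear from here.
M2 starts before M3 ends → M3 and M2 overlap.
M6 starts exactly when M3 ends (back-to-back, no overlap); M3 is clear from here.
M6 starts before M2 ends → M2 and M6 overlap.
M4 starts after M2 ends; M2 is clear from here.
M4 starts before M6 ends → M6 and M4 overlap.
M5 starts after M6 ends.
M5 starts before M4 ends → M4 and M5 overlap.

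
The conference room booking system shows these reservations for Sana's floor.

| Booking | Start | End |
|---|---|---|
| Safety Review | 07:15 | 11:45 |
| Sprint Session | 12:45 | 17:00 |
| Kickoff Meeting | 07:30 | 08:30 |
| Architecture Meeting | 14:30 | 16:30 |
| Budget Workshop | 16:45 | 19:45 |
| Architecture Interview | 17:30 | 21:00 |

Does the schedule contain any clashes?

Yes

Sorted by start: Safety Review, Kickoff Meeting, Sprint Session, Architecture Meeting, Budget Workshop, Architecture Interview.
Kickoff Meeting starts before Safety Review ends → Safety Review and Kickoff Meeting overlap.
That's a conflict, so the schedule is not conflict-free.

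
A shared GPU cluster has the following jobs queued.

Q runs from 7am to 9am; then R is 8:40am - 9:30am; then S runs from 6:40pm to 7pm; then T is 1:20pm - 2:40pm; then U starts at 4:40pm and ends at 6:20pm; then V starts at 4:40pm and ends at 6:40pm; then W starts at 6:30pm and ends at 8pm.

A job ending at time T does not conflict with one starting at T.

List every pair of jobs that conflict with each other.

Two intervals overlap when each starts before the other ends.
Sorted by start: Q, R, T, U, V, W, S.
R starts before Q ends → Q and R overlap.
T starts after Q ends, so nothing later overlaps Q either.
T starts after R ends, so nothing later overlaps R either.
U starts after T ends, so nothing later overlaps T either.
V starts before U ends → U and V overlap.
W starts after U ends, so nothing later overlaps U either.
W starts before V ends → V and W overlap.
S starts exactly when V ends (back-to-back, no overlap).
S starts before W ends → W and S overlap.

Q & R, S & W, U & V, V & W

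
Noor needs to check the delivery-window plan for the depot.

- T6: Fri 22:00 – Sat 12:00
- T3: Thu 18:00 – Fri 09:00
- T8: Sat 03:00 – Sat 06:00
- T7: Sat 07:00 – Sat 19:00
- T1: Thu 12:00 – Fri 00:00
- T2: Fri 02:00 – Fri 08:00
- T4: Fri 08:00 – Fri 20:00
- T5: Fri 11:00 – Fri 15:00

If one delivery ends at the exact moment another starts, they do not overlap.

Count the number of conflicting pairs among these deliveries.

Sorted by start: T1, T3, T2, T4, T5, T6, T8, T7.
T3 starts before T1 ends → T1 and T3 overlap.
T2 starts after T1 ends, so T1 has no further overlaps.
T2 starts before T3 ends → T3 and T2 overlap.
T4 starts before T3 ends → T3 and T4 overlap.
T5 starts after T3 ends, so T3 has no further overlaps.
T4 starts exactly when T2 ends (back-to-back, no overlap), so T2 has no further overlaps.
T5 starts before T4 ends → T4 and T5 overlap.
T6 starts after T4 ends, so T4 has no further overlaps.
T6 starts after T5 ends, so T5 has no further overlaps.
T8 starts before T6 ends → T6 and T8 overlap.
T7 starts before T6 ends → T6 and T7 overlap.
T7 starts after T8 ends.
Overlapping pairs: T1 & T3, T2 & T3, T3 & T4, T4 & T5, T6 & T7, T6 & T8 — 6 in total.

6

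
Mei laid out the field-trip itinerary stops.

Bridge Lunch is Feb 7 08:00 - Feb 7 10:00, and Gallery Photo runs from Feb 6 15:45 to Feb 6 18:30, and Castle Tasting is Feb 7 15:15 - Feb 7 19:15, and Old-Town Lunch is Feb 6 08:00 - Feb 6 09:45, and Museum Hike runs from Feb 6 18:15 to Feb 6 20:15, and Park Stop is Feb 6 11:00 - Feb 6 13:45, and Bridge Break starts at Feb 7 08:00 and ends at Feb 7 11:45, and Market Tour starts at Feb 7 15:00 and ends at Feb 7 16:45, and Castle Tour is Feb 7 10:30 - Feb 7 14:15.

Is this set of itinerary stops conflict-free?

No

Sorted by start: Old-Town Lunch, Park Stop, Gallery Photo, Museum Hike, Bridge Break, Bridge Lunch, Castle Tour, Market Tour, Castle Tasting.
Park Stop starts after Old-Town Lunch ends — done with Old-Town Lunch.
Gallery Photo starts after Park Stop ends — done with Park Stop.
Museum Hike starts before Gallery Photo ends → Gallery Photo and Museum Hike overlap.
That's a conflict, so the schedule is not conflict-free.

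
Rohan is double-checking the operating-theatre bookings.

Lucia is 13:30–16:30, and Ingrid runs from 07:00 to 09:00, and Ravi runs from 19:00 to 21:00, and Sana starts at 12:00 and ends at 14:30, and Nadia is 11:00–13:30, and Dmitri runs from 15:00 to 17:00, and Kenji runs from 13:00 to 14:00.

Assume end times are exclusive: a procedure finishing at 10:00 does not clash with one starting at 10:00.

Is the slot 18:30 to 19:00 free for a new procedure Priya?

Ingrid: ends 09:00 at or before Priya starts 18:30 → clear.
Nadia: ends 13:30 at or before Priya starts 18:30 → clear.
Sana: ends 14:30 at or before Priya starts 18:30 → clear.
Kenji: ends 14:00 at or before Priya starts 18:30 → clear.
Lucia: ends 16:30 at or before Priya starts 18:30 → clear.
Dmitri: ends 17:00 at or before Priya starts 18:30 → clear.
Ravi: starts 19:00 at or after Priya ends 19:00 → clear.

Yes — the slot is free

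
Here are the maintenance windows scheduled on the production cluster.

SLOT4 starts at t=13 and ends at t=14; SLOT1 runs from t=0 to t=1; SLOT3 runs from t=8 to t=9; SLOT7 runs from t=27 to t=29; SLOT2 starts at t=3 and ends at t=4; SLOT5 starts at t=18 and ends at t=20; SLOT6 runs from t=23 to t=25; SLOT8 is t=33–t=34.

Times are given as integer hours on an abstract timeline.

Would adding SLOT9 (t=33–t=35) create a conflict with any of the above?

Yes — it overlaps SLOT8

SLOT1: ends t=1 at or before SLOT9 starts t=33 → clear.
SLOT2: ends t=4 at or before SLOT9 starts t=33 → clear.
SLOT3: ends t=9 at or before SLOT9 starts t=33 → clear.
SLOT4: ends t=14 at or before SLOT9 starts t=33 → clear.
SLOT5: ends t=20 at or before SLOT9 starts t=33 → clear.
SLOT6: ends t=25 at or before SLOT9 starts t=33 → clear.
SLOT7: ends t=29 at or before SLOT9 starts t=33 → clear.
SLOT8: starts t=33 before SLOT9 ends t=35, and ends t=34 after SLOT9 starts t=33 → overlap.
SLOT9 overlaps SLOT8.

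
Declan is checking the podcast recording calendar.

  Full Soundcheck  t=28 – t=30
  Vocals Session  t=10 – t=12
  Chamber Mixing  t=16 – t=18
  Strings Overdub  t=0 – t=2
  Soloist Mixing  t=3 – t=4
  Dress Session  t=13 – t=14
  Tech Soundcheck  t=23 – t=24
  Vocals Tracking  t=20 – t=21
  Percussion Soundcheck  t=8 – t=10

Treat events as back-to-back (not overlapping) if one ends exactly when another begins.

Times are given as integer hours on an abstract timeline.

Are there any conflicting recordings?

Check each pair: they overlap iff neither finishes before the other starts.
Sorted by start: Strings Overdub, Soloist Mixing, Percussion Soundcheck, Vocals Session, Dress Session, Chamber Mixing, Vocals Tracking, Tech Soundcheck, Full Soundcheck.
Soloist Mixing starts after Strings Overdub ends — done with Strings Overdub.
Percussion Soundcheck starts after Soloist Mixing ends — done with Soloist Mixing.
Vocals Session starts exactly when Percussion Soundcheck ends (back-to-back, no overlap) — done with Percussion Soundcheck.
Dress Session starts after Vocals Session ends — done with Vocals Session.
Chamber Mixing starts after Dress Session ends — done with Dress Session.
Vocals Tracking starts after Chamber Mixing ends — done with Chamber Mixing.
Tech Soundcheck starts after Vocals Tracking ends — done with Vocals Tracking.
Full Soundcheck starts after Tech Soundcheck ends.
Every pair is clear; the schedule has no overlaps.

No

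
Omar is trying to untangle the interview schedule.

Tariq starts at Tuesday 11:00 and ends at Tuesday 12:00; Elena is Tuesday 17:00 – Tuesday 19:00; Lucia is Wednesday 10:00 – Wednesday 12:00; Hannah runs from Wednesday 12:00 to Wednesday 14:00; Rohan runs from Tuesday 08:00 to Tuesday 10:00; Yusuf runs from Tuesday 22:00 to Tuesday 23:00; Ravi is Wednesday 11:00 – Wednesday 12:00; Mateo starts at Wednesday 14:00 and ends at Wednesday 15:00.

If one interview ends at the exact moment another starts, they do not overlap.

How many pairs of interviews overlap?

1

Check each pair: they overlap iff neither finishes before the other starts.
Sorted by start: Rohan, Tariq, Elena, Yusuf, Lucia, Ravi, Hannah, Mateo.
Tariq starts after Rohan ends, so nothing later overlaps Rohan either.
Elena starts after Tariq ends, so nothing later overlaps Tariq either.
Yusuf starts after Elena ends, so nothing later overlaps Elena either.
Lucia starts after Yusuf ends, so nothing later overlaps Yusuf either.
Ravi starts before Lucia ends → Lucia and Ravi overlap.
Hannah starts exactly when Lucia ends (back-to-back, no overlap), so nothing later overlaps Lucia either.
Hannah starts exactly when Ravi ends (back-to-back, no overlap), so nothing later overlaps Ravi either.
Mateo starts exactly when Hannah ends (back-to-back, no overlap).
Overlapping pairs: Lucia & Ravi — 1 in total.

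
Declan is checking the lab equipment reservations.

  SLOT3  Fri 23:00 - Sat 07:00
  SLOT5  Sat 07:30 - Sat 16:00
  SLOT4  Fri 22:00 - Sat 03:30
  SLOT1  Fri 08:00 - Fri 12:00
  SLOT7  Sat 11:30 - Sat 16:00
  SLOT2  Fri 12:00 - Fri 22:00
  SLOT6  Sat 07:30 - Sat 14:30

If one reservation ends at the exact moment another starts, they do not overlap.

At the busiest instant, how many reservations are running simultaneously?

Sweep the timeline, counting +1 at each start and −1 at each end (ends before starts at a tie):
Fri 08:00 start SLOT1 → 1
Fri 12:00 end SLOT1 → 0
Fri 12:00 start SLOT2 → 1
Fri 22:00 end SLOT2 → 0
Fri 22:00 start SLOT4 → 1
Fri 23:00 start SLOT3 → 2
Sat 03:30 end SLOT4 → 1
Sat 07:00 end SLOT3 → 0
Sat 07:30 start SLOT5 → 1
Sat 07:30 start SLOT6 → 2
Sat 11:30 start SLOT7 → 3
Sat 14:30 end SLOT6 → 2
Sat 16:00 end SLOT5 → 1
Sat 16:00 end SLOT7 → 0
Peak is 3, at Sat 11:30 (SLOT5, SLOT6, SLOT7).

3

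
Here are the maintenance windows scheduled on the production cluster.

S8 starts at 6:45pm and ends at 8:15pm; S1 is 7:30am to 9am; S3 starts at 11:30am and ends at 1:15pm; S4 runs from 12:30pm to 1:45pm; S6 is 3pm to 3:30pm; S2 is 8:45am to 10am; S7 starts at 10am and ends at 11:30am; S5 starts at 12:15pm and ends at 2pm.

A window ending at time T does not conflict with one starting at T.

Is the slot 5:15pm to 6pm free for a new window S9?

S1: ends 9am at or before S9 starts 5:15pm → clear.
S2: ends 10am at or before S9 starts 5:15pm → clear.
S7: ends 11:30am at or before S9 starts 5:15pm → clear.
S3: ends 1:15pm at or before S9 starts 5:15pm → clear.
S5: ends 2pm at or before S9 starts 5:15pm → clear.
S4: ends 1:45pm at or before S9 starts 5:15pm → clear.
S6: ends 3:30pm at or before S9 starts 5:15pm → clear.
S8: starts 6:45pm at or after S9 ends 6pm → clear.

Yes — the slot is free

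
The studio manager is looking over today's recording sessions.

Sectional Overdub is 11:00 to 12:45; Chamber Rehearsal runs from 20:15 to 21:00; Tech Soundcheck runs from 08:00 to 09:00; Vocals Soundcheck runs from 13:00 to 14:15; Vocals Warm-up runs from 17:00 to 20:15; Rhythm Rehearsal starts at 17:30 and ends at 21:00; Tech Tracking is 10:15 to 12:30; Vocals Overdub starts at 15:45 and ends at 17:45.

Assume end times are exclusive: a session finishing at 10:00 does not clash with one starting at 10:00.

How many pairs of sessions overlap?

Sorted by start: Tech Soundcheck, Tech Tracking, Sectional Overdub, Vocals Soundcheck, Vocals Overdub, Vocals Warm-up, Rhythm Rehearsal, Chamber Rehearsal.
Tech Tracking starts after Tech Soundcheck ends; Tech Soundcheck is clear from here.
Sectional Overdub starts before Tech Tracking ends → Tech Tracking and Sectional Overdub overlap.
Vocals Soundcheck starts after Tech Tracking ends; Tech Tracking is clear from here.
Vocals Soundcheck starts after Sectional Overdub ends; Sectional Overdub is clear from here.
Vocals Overdub starts after Vocals Soundcheck ends; Vocals Soundcheck is clear from here.
Vocals Warm-up starts before Vocals Overdub ends → Vocals Overdub and Vocals Warm-up overlap.
Rhythm Rehearsal starts before Vocals Overdub ends → Vocals Overdub and Rhythm Rehearsal overlap.
Chamber Rehearsal starts after Vocals Overdub ends.
Rhythm Rehearsal starts before Vocals Warm-up ends → Vocals Warm-up and Rhythm Rehearsal overlap.
Chamber Rehearsal starts exactly when Vocals Warm-up ends (back-to-back, no overlap).
Chamber Rehearsal starts before Rhythm Rehearsal ends → Rhythm Rehearsal and Chamber Rehearsal overlap.
Overlapping pairs: Chamber Rehearsal & Rhythm Rehearsal, Rhythm Rehearsal & Vocals Overdub, Rhythm Rehearsal & Vocals Warm-up, Sectional Overdub & Tech Tracking, Vocals Overdub & Vocals Warm-up — 5 in total.

5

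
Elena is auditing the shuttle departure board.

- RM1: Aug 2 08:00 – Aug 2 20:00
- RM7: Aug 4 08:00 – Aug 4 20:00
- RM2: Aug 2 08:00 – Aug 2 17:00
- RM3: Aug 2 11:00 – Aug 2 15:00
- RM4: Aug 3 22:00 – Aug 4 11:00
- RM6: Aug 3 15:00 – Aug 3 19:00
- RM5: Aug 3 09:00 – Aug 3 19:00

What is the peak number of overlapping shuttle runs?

3

Sort all start/end points and keep a running count:
Aug 2 08:00 start RM1 → 1
Aug 2 08:00 start RM2 → 2
Aug 2 11:00 start RM3 → 3
Aug 2 15:00 end RM3 → 2
Aug 2 17:00 end RM2 → 1
Aug 2 20:00 end RM1 → 0
Aug 3 09:00 start RM5 → 1
Aug 3 15:00 start RM6 → 2
Aug 3 19:00 end RM5 → 1
Aug 3 19:00 end RM6 → 0
Aug 3 22:00 start RM4 → 1
Aug 4 08:00 start RM7 → 2
Aug 4 11:00 end RM4 → 1
Aug 4 20:00 end RM7 → 0
Peak is 3, at Aug 2 11:00 (RM1, RM2, RM3).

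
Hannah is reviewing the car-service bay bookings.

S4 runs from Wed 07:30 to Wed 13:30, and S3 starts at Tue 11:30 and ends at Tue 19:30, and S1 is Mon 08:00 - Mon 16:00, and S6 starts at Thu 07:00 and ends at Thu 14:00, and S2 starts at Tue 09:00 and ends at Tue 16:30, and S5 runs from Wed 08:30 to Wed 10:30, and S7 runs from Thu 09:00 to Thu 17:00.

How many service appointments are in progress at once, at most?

2

Walk through starts and ends in time order (an end at T is processed before a start at T):
Mon 08:00 start S1 → 1
Mon 16:00 end S1 → 0
Tue 09:00 start S2 → 1
Tue 11:30 start S3 → 2
Tue 16:30 end S2 → 1
Tue 19:30 end S3 → 0
Wed 07:30 start S4 → 1
Wed 08:30 start S5 → 2
Wed 10:30 end S5 → 1
Wed 13:30 end S4 → 0
Thu 07:00 start S6 → 1
Thu 09:00 start S7 → 2
Thu 14:00 end S6 → 1
Thu 17:00 end S7 → 0
Peak is 2, at Tue 11:30 (S2, S3).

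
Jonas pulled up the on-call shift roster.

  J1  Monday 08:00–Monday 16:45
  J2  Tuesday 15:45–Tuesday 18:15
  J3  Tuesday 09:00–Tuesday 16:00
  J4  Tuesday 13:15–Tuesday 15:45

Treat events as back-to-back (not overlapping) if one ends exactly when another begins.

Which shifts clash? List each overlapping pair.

Sorted by start: J1, J3, J4, J2.
J3 starts after J1 ends; J1 is clear from here.
J4 starts before J3 ends → J3 and J4 overlap.
J2 starts before J3 ends → J3 and J2 overlap.
J2 starts exactly when J4 ends (back-to-back, no overlap).

J2 & J3, J3 & J4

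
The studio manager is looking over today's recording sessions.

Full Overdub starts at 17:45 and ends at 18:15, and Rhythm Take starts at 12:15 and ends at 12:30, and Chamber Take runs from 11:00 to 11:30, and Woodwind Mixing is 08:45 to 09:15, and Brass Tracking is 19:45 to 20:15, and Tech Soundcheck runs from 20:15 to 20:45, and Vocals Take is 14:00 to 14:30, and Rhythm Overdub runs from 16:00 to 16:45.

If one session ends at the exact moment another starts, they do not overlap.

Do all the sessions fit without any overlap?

Two intervals overlap when each starts before the other ends.
Sorted by start: Woodwind Mixing, Chamber Take, Rhythm Take, Vocals Take, Rhythm Overdub, Full Overdub, Brass Tracking, Tech Soundcheck.
Chamber Take starts after Woodwind Mixing ends — done with Woodwind Mixing.
Rhythm Take starts after Chamber Take ends — done with Chamber Take.
Vocals Take starts after Rhythm Take ends — done with Rhythm Take.
Rhythm Overdub starts after Vocals Take ends — done with Vocals Take.
Full Overdub starts after Rhythm Overdub ends — done with Rhythm Overdub.
Brass Tracking starts after Full Overdub ends — done with Full Overdub.
Tech Soundcheck starts exactly when Brass Tracking ends (back-to-back, no overlap).
Every pair is clear; the schedule has no overlaps.

Yes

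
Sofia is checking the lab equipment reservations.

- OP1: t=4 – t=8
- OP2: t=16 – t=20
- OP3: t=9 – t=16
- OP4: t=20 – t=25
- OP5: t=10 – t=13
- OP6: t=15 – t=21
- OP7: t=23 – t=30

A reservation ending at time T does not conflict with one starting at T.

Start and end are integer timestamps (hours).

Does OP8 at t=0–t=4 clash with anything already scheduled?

No — it doesn't clash with anything

OP1: starts t=4 at or after OP8 ends t=4 → clear.
OP3: starts t=9 at or after OP8 ends t=4 → clear.
OP5: starts t=10 at or after OP8 ends t=4 → clear.
OP6: starts t=15 at or after OP8 ends t=4 → clear.
OP2: starts t=16 at or after OP8 ends t=4 → clear.
OP4: starts t=20 at or after OP8 ends t=4 → clear.
OP7: starts t=23 at or after OP8 ends t=4 → clear.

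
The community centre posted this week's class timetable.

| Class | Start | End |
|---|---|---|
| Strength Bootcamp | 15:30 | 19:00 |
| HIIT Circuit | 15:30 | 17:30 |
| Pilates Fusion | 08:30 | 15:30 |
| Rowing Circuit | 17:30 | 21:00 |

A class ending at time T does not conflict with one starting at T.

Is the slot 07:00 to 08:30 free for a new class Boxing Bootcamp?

Yes — the slot is free

Pilates Fusion: starts 08:30 at or after Boxing Bootcamp ends 08:30 → clear.
Strength Bootcamp: starts 15:30 at or after Boxing Bootcamp ends 08:30 → clear.
HIIT Circuit: starts 15:30 at or after Boxing Bootcamp ends 08:30 → clear.
Rowing Circuit: starts 17:30 at or after Boxing Bootcamp ends 08:30 → clear.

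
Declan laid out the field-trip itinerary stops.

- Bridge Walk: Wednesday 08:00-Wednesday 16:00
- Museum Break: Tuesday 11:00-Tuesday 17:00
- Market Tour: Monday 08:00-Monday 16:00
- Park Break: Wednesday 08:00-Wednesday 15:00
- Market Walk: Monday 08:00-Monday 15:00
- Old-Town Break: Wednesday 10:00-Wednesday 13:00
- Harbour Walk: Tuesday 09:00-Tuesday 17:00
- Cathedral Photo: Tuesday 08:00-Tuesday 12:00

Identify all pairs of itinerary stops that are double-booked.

Sorted by start: Market Walk, Market Tour, Cathedral Photo, Harbour Walk, Museum Break, Bridge Walk, Park Break, Old-Town Break.
Market Tour starts before Market Walk ends → Market Walk and Market Tour overlap.
Cathedral Photo starts after Market Walk ends, so Market Walk has no further overlaps.
Cathedral Photo starts after Market Tour ends, so Market Tour has no further overlaps.
Harbour Walk starts before Cathedral Photo ends → Cathedral Photo and Harbour Walk overlap.
Museum Break starts before Cathedral Photo ends → Cathedral Photo and Museum Break overlap.
Bridge Walk starts after Cathedral Photo ends, so Cathedral Photo has no further overlaps.
Museum Break starts before Harbour Walk ends → Harbour Walk and Museum Break overlap.
Bridge Walk starts after Harbour Walk ends, so Harbour Walk has no further overlaps.
Bridge Walk starts after Museum Break ends, so Museum Break has no further overlaps.
Park Break starts before Bridge Walk ends → Bridge Walk and Park Break overlap.
Old-Town Break starts before Bridge Walk ends → Bridge Walk and Old-Town Break overlap.
Old-Town Break starts before Park Break ends → Park Break and Old-Town Break overlap.

Bridge Walk & Old-Town Break, Bridge Walk & Park Break, Cathedral Photo & Harbour Walk, Cathedral Photo & Museum Break, Harbour Walk & Museum Break, Market Tour & Market Walk, Old-Town Break & Park Break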